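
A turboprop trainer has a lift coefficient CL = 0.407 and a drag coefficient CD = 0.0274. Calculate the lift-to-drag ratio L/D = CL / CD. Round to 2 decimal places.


Step 1: L/D = CL / CD = 0.407 / 0.0274
Step 2: L/D = 14.85

14.85


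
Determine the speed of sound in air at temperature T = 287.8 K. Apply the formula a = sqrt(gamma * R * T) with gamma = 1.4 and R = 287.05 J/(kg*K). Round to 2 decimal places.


Step 1: gamma * R * T = 1.4 * 287.05 * 287.8 = 115658.186
Step 2: a = sqrt(115658.186) = 340.09 m/s

340.09


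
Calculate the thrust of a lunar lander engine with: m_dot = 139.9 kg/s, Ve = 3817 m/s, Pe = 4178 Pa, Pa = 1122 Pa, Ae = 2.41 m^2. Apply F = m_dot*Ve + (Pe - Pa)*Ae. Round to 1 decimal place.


Step 1: Momentum thrust = m_dot * Ve = 139.9 * 3817 = 533998.3 N
Step 2: Pressure thrust = (Pe - Pa) * Ae = (4178 - 1122) * 2.41 = 7364.96 N
Step 3: Total thrust F = 533998.3 + 7364.96 = 541363.3 N

541363.3


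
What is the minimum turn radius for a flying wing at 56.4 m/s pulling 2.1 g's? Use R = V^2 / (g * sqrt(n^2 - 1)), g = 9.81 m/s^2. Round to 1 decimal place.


Step 1: V^2 = 56.4^2 = 3180.96
Step 2: n^2 - 1 = 2.1^2 - 1 = 3.41
Step 3: sqrt(3.41) = 1.846619
Step 4: R = 3180.96 / (9.81 * 1.846619) = 175.6 m

175.6


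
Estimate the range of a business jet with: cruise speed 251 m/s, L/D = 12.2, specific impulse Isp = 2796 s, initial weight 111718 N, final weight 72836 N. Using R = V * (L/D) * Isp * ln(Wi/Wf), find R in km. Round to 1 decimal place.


Step 1: Coefficient = V * (L/D) * Isp = 251 * 12.2 * 2796 = 8561911.2 m
Step 2: Wi/Wf = 111718 / 72836 = 1.533829
Step 3: ln(1.533829) = 0.427768
Step 4: R = 8561911.2 * 0.427768 = 3662507.4 m = 3662.5 km

3662.5


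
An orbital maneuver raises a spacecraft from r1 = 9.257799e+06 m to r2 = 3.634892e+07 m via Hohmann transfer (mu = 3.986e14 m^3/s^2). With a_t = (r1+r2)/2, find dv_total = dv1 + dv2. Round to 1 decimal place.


Step 1: Transfer semi-major axis a_t = (9.257799e+06 + 3.634892e+07) / 2 = 2.280336e+07 m
Step 2: v1 (circular at r1) = sqrt(mu/r1) = 6561.68 m/s
Step 3: v_t1 = sqrt(mu*(2/r1 - 1/a_t)) = 8284.4 m/s
Step 4: dv1 = |8284.4 - 6561.68| = 1722.73 m/s
Step 5: v2 (circular at r2) = 3311.49 m/s, v_t2 = 2109.98 m/s
Step 6: dv2 = |3311.49 - 2109.98| = 1201.51 m/s
Step 7: Total delta-v = 1722.73 + 1201.51 = 2924.2 m/s

2924.2


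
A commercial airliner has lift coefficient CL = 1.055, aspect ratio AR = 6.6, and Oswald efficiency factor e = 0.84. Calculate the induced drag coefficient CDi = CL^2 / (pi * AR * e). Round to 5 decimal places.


Step 1: CL^2 = 1.055^2 = 1.113025
Step 2: pi * AR * e = 3.14159 * 6.6 * 0.84 = 17.41699
Step 3: CDi = 1.113025 / 17.41699 = 0.06390

0.06390


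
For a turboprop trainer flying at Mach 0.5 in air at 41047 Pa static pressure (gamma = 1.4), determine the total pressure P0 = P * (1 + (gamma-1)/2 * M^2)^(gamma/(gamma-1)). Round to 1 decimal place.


Step 1: (gamma-1)/2 * M^2 = 0.2 * 0.25 = 0.05
Step 2: 1 + 0.05 = 1.05
Step 3: Exponent gamma/(gamma-1) = 3.5
Step 4: P0 = 41047 * 1.05^3.5 = 48690.5 Pa

48690.5


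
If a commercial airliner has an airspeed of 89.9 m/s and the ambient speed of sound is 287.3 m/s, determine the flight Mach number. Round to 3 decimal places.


Step 1: M = V / a = 89.9 / 287.3
Step 2: M = 0.313

0.313


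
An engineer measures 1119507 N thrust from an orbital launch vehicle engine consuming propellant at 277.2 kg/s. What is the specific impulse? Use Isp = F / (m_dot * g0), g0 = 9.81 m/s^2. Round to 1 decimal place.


Step 1: m_dot * g0 = 277.2 * 9.81 = 2719.33
Step 2: Isp = 1119507 / 2719.33 = 411.7 s

411.7


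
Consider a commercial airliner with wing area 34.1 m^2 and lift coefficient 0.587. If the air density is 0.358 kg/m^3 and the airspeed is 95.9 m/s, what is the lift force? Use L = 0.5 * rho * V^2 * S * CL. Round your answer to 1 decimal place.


Step 1: Calculate dynamic pressure q = 0.5 * 0.358 * 95.9^2 = 0.5 * 0.358 * 9196.81 = 1646.229 Pa
Step 2: Multiply by wing area and lift coefficient: L = 1646.229 * 34.1 * 0.587
Step 3: L = 56136.4086 * 0.587 = 32952.1 N

32952.1


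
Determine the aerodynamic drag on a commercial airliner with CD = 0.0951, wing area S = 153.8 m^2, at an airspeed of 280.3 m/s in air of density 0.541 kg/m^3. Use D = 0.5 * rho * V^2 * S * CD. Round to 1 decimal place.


Step 1: Dynamic pressure q = 0.5 * 0.541 * 280.3^2 = 21252.6683 Pa
Step 2: Drag D = q * S * CD = 21252.6683 * 153.8 * 0.0951
Step 3: D = 310849.6 N

310849.6


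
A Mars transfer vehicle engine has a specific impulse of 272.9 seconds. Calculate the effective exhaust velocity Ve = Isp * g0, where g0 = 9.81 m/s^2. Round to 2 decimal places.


Step 1: Ve = Isp * g0 = 272.9 * 9.81
Step 2: Ve = 2677.15 m/s

2677.15


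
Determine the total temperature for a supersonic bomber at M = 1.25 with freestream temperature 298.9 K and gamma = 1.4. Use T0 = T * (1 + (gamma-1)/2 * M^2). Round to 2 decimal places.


Step 1: (gamma-1)/2 = 0.2
Step 2: M^2 = 1.5625
Step 3: 1 + 0.2 * 1.5625 = 1.3125
Step 4: T0 = 298.9 * 1.3125 = 392.31 K

392.31


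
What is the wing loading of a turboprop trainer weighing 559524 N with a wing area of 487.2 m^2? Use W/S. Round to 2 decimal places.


Step 1: Wing loading = W / S = 559524 / 487.2
Step 2: Wing loading = 1148.45 N/m^2

1148.45


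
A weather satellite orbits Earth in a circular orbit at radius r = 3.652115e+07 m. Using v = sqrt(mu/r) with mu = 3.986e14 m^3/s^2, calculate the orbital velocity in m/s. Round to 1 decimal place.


Step 1: mu / r = 3.986e14 / 3.652115e+07 = 10914223.6759
Step 2: v = sqrt(10914223.6759) = 3303.7 m/s

3303.7


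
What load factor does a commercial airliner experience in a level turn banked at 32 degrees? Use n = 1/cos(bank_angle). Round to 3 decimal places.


Step 1: Convert 32 degrees to radians = 0.558505
Step 2: cos(32 deg) = 0.848048
Step 3: n = 1 / 0.848048 = 1.179

1.179


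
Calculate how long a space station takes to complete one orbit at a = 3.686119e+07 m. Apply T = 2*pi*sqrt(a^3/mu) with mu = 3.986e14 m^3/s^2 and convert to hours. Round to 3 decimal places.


Step 1: a^3 / mu = 5.008504e+22 / 3.986e14 = 1.256524e+08
Step 2: sqrt(1.256524e+08) = 11209.4778 s
Step 3: T = 2*pi * 11209.4778 = 70431.23 s
Step 4: T in hours = 70431.23 / 3600 = 19.564 hours

19.564


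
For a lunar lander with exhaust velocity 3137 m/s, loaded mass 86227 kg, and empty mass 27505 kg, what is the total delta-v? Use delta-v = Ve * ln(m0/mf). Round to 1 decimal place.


Step 1: Mass ratio m0/mf = 86227 / 27505 = 3.134957
Step 2: ln(3.134957) = 1.142616
Step 3: delta-v = 3137 * 1.142616 = 3584.4 m/s

3584.4


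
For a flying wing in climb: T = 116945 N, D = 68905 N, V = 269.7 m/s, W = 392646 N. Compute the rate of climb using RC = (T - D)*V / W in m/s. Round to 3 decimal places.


Step 1: Excess thrust = T - D = 116945 - 68905 = 48040 N
Step 2: Excess power = 48040 * 269.7 = 12956388.0 W
Step 3: RC = 12956388.0 / 392646 = 32.998 m/s

32.998


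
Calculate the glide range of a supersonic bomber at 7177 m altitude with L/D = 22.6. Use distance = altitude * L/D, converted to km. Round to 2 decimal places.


Step 1: Glide distance = altitude * L/D = 7177 * 22.6 = 162200.2 m
Step 2: Convert to km: 162200.2 / 1000 = 162.20 km

162.20


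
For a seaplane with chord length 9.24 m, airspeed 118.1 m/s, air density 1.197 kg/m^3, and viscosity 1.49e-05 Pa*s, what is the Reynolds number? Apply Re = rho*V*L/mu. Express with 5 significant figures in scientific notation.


Step 1: Numerator = rho * V * L = 1.197 * 118.1 * 9.24 = 1306.219068
Step 2: Re = 1306.219068 / 1.49e-05
Step 3: Re = 8.7666e+07

8.7666e+07


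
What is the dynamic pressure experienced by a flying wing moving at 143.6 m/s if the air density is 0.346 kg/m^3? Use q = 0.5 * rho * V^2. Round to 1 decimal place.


Step 1: V^2 = 143.6^2 = 20620.96
Step 2: q = 0.5 * 0.346 * 20620.96
Step 3: q = 3567.4 Pa

3567.4


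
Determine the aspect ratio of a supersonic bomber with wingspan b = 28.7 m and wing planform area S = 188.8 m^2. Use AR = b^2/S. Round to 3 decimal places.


Step 1: b^2 = 28.7^2 = 823.69
Step 2: AR = 823.69 / 188.8 = 4.363

4.363


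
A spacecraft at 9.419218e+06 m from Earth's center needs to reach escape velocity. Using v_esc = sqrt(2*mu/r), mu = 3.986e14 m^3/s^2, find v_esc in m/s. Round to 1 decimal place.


Step 1: 2*mu/r = 2 * 3.986e14 / 9.419218e+06 = 84635476.1085
Step 2: v_esc = sqrt(84635476.1085) = 9199.8 m/s

9199.8


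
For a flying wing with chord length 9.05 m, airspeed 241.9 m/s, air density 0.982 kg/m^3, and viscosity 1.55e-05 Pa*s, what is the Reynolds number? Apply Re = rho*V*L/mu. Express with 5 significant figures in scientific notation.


Step 1: Numerator = rho * V * L = 0.982 * 241.9 * 9.05 = 2149.78949
Step 2: Re = 2149.78949 / 1.55e-05
Step 3: Re = 1.3870e+08

1.3870e+08


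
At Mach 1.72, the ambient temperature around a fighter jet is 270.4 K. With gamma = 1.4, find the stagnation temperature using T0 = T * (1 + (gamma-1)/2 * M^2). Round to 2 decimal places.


Step 1: (gamma-1)/2 = 0.2
Step 2: M^2 = 2.9584
Step 3: 1 + 0.2 * 2.9584 = 1.59168
Step 4: T0 = 270.4 * 1.59168 = 430.39 K

430.39


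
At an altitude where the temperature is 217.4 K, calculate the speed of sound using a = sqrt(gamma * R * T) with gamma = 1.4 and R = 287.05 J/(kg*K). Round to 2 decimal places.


Step 1: gamma * R * T = 1.4 * 287.05 * 217.4 = 87366.538
Step 2: a = sqrt(87366.538) = 295.58 m/s

295.58


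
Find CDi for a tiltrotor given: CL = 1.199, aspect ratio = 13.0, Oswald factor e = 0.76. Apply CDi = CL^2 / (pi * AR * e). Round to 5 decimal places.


Step 1: CL^2 = 1.199^2 = 1.437601
Step 2: pi * AR * e = 3.14159 * 13.0 * 0.76 = 31.038935
Step 3: CDi = 1.437601 / 31.038935 = 0.04632

0.04632


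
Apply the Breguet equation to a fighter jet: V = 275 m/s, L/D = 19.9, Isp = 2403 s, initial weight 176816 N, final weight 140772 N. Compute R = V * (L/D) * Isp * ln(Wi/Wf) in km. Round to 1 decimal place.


Step 1: Coefficient = V * (L/D) * Isp = 275 * 19.9 * 2403 = 13150417.5 m
Step 2: Wi/Wf = 176816 / 140772 = 1.256045
Step 3: ln(1.256045) = 0.227968
Step 4: R = 13150417.5 * 0.227968 = 2997875.5 m = 2997.9 km

2997.9


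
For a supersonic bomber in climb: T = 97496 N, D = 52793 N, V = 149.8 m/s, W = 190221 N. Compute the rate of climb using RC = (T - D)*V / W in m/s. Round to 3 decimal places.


Step 1: Excess thrust = T - D = 97496 - 52793 = 44703 N
Step 2: Excess power = 44703 * 149.8 = 6696509.4 W
Step 3: RC = 6696509.4 / 190221 = 35.204 m/s

35.204


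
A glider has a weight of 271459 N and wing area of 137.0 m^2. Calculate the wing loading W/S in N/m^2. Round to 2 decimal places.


Step 1: Wing loading = W / S = 271459 / 137.0
Step 2: Wing loading = 1981.45 N/m^2

1981.45


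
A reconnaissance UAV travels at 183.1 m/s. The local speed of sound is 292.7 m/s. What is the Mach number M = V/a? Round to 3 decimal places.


Step 1: M = V / a = 183.1 / 292.7
Step 2: M = 0.626

0.626


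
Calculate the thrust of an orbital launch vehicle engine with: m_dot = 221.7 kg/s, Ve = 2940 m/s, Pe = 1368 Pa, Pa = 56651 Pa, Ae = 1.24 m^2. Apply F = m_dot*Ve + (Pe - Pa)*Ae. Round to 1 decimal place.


Step 1: Momentum thrust = m_dot * Ve = 221.7 * 2940 = 651798.0 N
Step 2: Pressure thrust = (Pe - Pa) * Ae = (1368 - 56651) * 1.24 = -68550.92 N
Step 3: Total thrust F = 651798.0 + -68550.92 = 583247.1 N

583247.1


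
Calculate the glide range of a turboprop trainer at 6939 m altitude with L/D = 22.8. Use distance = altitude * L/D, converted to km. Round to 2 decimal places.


Step 1: Glide distance = altitude * L/D = 6939 * 22.8 = 158209.2 m
Step 2: Convert to km: 158209.2 / 1000 = 158.21 km

158.21


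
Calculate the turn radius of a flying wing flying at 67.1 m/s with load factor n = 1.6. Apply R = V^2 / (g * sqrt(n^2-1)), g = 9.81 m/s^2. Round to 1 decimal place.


Step 1: V^2 = 67.1^2 = 4502.41
Step 2: n^2 - 1 = 1.6^2 - 1 = 1.56
Step 3: sqrt(1.56) = 1.249
Step 4: R = 4502.41 / (9.81 * 1.249) = 367.5 m

367.5


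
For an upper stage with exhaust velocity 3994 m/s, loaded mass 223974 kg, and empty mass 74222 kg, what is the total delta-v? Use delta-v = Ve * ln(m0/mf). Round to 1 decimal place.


Step 1: Mass ratio m0/mf = 223974 / 74222 = 3.017623
Step 2: ln(3.017623) = 1.104469
Step 3: delta-v = 3994 * 1.104469 = 4411.3 m/s

4411.3


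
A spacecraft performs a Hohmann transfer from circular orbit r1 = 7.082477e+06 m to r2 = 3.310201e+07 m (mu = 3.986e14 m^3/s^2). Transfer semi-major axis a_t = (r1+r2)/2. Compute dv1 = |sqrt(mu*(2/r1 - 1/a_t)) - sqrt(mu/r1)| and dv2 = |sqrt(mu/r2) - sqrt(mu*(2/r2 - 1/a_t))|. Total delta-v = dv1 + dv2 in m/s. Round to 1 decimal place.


Step 1: Transfer semi-major axis a_t = (7.082477e+06 + 3.310201e+07) / 2 = 2.009224e+07 m
Step 2: v1 (circular at r1) = sqrt(mu/r1) = 7501.98 m/s
Step 3: v_t1 = sqrt(mu*(2/r1 - 1/a_t)) = 9629.17 m/s
Step 4: dv1 = |9629.17 - 7501.98| = 2127.19 m/s
Step 5: v2 (circular at r2) = 3470.1 m/s, v_t2 = 2060.25 m/s
Step 6: dv2 = |3470.1 - 2060.25| = 1409.85 m/s
Step 7: Total delta-v = 2127.19 + 1409.85 = 3537.0 m/s

3537.0


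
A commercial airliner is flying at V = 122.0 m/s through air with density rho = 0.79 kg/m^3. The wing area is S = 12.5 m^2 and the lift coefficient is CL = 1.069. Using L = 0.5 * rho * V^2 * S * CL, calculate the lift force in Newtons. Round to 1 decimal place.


Step 1: Calculate dynamic pressure q = 0.5 * 0.79 * 122.0^2 = 0.5 * 0.79 * 14884.0 = 5879.18 Pa
Step 2: Multiply by wing area and lift coefficient: L = 5879.18 * 12.5 * 1.069
Step 3: L = 73489.75 * 1.069 = 78560.5 N

78560.5


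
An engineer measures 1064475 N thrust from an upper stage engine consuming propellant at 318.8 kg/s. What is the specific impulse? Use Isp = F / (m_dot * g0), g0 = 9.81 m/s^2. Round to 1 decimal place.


Step 1: m_dot * g0 = 318.8 * 9.81 = 3127.43
Step 2: Isp = 1064475 / 3127.43 = 340.4 s

340.4


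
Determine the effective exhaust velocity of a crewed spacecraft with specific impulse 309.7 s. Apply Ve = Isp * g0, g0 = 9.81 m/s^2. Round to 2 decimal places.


Step 1: Ve = Isp * g0 = 309.7 * 9.81
Step 2: Ve = 3038.16 m/s

3038.16


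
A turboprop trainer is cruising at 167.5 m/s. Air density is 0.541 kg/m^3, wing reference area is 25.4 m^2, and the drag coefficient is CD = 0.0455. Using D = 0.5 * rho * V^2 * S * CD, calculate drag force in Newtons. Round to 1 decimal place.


Step 1: Dynamic pressure q = 0.5 * 0.541 * 167.5^2 = 7589.2156 Pa
Step 2: Drag D = q * S * CD = 7589.2156 * 25.4 * 0.0455
Step 3: D = 8770.9 N

8770.9


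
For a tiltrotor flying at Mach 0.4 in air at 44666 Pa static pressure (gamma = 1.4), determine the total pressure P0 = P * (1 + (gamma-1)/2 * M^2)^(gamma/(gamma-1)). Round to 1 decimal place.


Step 1: (gamma-1)/2 * M^2 = 0.2 * 0.16 = 0.032
Step 2: 1 + 0.032 = 1.032
Step 3: Exponent gamma/(gamma-1) = 3.5
Step 4: P0 = 44666 * 1.032^3.5 = 49871.9 Pa

49871.9


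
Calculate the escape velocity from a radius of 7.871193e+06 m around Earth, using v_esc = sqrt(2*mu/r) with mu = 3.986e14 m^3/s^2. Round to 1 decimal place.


Step 1: 2*mu/r = 2 * 3.986e14 / 7.871193e+06 = 101280708.0197
Step 2: v_esc = sqrt(101280708.0197) = 10063.8 m/s

10063.8


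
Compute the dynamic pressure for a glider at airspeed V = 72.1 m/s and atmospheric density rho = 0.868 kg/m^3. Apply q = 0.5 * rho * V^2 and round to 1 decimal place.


Step 1: V^2 = 72.1^2 = 5198.41
Step 2: q = 0.5 * 0.868 * 5198.41
Step 3: q = 2256.1 Pa

2256.1


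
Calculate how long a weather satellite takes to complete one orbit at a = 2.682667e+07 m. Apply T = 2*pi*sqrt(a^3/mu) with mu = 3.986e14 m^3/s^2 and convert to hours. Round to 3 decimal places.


Step 1: a^3 / mu = 1.930636e+22 / 3.986e14 = 4.843541e+07
Step 2: sqrt(4.843541e+07) = 6959.5555 s
Step 3: T = 2*pi * 6959.5555 = 43728.18 s
Step 4: T in hours = 43728.18 / 3600 = 12.147 hours

12.147


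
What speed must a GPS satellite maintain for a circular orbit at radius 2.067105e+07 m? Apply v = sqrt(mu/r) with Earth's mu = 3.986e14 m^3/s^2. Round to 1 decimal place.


Step 1: mu / r = 3.986e14 / 2.067105e+07 = 19283006.9106
Step 2: v = sqrt(19283006.9106) = 4391.2 m/s

4391.2


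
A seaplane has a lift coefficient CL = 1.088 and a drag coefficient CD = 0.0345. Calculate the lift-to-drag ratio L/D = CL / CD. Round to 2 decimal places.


Step 1: L/D = CL / CD = 1.088 / 0.0345
Step 2: L/D = 31.54

31.54


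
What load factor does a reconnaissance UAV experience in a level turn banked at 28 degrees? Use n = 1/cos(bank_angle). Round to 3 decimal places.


Step 1: Convert 28 degrees to radians = 0.488692
Step 2: cos(28 deg) = 0.882948
Step 3: n = 1 / 0.882948 = 1.133

1.133


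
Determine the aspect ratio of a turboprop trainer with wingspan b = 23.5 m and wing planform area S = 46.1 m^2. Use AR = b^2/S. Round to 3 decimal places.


Step 1: b^2 = 23.5^2 = 552.25
Step 2: AR = 552.25 / 46.1 = 11.979

11.979


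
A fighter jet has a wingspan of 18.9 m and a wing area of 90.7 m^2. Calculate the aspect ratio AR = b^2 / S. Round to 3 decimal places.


Step 1: b^2 = 18.9^2 = 357.21
Step 2: AR = 357.21 / 90.7 = 3.938

3.938


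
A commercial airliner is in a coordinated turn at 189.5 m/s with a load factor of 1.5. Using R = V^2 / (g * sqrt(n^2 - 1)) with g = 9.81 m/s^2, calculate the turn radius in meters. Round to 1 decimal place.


Step 1: V^2 = 189.5^2 = 35910.25
Step 2: n^2 - 1 = 1.5^2 - 1 = 1.25
Step 3: sqrt(1.25) = 1.118034
Step 4: R = 35910.25 / (9.81 * 1.118034) = 3274.1 m

3274.1


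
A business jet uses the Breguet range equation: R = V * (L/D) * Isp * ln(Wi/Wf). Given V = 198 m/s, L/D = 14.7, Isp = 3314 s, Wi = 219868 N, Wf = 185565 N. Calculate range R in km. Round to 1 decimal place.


Step 1: Coefficient = V * (L/D) * Isp = 198 * 14.7 * 3314 = 9645728.4 m
Step 2: Wi/Wf = 219868 / 185565 = 1.184857
Step 3: ln(1.184857) = 0.169622
Step 4: R = 9645728.4 * 0.169622 = 1636129.1 m = 1636.1 km

1636.1


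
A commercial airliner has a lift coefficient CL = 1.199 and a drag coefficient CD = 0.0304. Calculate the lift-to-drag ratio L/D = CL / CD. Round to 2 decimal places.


Step 1: L/D = CL / CD = 1.199 / 0.0304
Step 2: L/D = 39.44

39.44


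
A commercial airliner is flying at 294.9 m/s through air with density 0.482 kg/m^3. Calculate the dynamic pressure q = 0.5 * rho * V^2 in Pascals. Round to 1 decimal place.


Step 1: V^2 = 294.9^2 = 86966.01
Step 2: q = 0.5 * 0.482 * 86966.01
Step 3: q = 20958.8 Pa

20958.8


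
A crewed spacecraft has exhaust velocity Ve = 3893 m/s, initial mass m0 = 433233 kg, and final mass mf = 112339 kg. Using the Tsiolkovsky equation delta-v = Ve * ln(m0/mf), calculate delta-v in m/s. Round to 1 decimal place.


Step 1: Mass ratio m0/mf = 433233 / 112339 = 3.856479
Step 2: ln(3.856479) = 1.349755
Step 3: delta-v = 3893 * 1.349755 = 5254.6 m/s

5254.6


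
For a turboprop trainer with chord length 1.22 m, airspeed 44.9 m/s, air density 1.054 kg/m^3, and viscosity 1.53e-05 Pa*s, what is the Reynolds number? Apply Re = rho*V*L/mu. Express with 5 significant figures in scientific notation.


Step 1: Numerator = rho * V * L = 1.054 * 44.9 * 1.22 = 57.736012
Step 2: Re = 57.736012 / 1.53e-05
Step 3: Re = 3.7736e+06

3.7736e+06


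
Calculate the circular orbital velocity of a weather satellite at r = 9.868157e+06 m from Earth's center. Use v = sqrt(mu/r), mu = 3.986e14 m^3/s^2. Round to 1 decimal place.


Step 1: mu / r = 3.986e14 / 9.868157e+06 = 40392547.4635
Step 2: v = sqrt(40392547.4635) = 6355.5 m/s

6355.5


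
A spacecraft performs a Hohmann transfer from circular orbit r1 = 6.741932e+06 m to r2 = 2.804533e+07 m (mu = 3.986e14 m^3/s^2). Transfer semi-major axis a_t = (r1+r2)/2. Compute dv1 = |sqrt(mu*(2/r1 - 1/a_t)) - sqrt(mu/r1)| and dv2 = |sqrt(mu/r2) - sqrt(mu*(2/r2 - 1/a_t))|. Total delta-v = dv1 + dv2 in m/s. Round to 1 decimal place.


Step 1: Transfer semi-major axis a_t = (6.741932e+06 + 2.804533e+07) / 2 = 1.739363e+07 m
Step 2: v1 (circular at r1) = sqrt(mu/r1) = 7689.12 m/s
Step 3: v_t1 = sqrt(mu*(2/r1 - 1/a_t)) = 9763.64 m/s
Step 4: dv1 = |9763.64 - 7689.12| = 2074.52 m/s
Step 5: v2 (circular at r2) = 3769.97 m/s, v_t2 = 2347.12 m/s
Step 6: dv2 = |3769.97 - 2347.12| = 1422.85 m/s
Step 7: Total delta-v = 2074.52 + 1422.85 = 3497.4 m/s

3497.4


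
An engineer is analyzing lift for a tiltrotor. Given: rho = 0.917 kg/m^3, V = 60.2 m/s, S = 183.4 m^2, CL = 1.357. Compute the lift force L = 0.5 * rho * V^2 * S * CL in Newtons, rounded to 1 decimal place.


Step 1: Calculate dynamic pressure q = 0.5 * 0.917 * 60.2^2 = 0.5 * 0.917 * 3624.04 = 1661.6223 Pa
Step 2: Multiply by wing area and lift coefficient: L = 1661.6223 * 183.4 * 1.357
Step 3: L = 304741.5372 * 1.357 = 413534.3 N

413534.3


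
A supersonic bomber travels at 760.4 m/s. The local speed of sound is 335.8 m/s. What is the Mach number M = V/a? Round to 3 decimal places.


Step 1: M = V / a = 760.4 / 335.8
Step 2: M = 2.264

2.264


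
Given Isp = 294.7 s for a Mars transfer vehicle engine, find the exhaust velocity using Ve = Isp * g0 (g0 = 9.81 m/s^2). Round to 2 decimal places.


Step 1: Ve = Isp * g0 = 294.7 * 9.81
Step 2: Ve = 2891.01 m/s

2891.01


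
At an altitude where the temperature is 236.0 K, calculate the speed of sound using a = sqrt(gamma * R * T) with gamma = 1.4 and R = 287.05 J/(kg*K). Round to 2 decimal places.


Step 1: gamma * R * T = 1.4 * 287.05 * 236.0 = 94841.32
Step 2: a = sqrt(94841.32) = 307.96 m/s

307.96


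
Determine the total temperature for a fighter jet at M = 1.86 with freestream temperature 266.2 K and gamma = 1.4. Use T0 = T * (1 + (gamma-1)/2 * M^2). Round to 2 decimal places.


Step 1: (gamma-1)/2 = 0.2
Step 2: M^2 = 3.4596
Step 3: 1 + 0.2 * 3.4596 = 1.69192
Step 4: T0 = 266.2 * 1.69192 = 450.39 K

450.39


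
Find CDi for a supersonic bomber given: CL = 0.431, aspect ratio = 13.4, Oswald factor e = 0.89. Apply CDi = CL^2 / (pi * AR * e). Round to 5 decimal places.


Step 1: CL^2 = 0.431^2 = 0.185761
Step 2: pi * AR * e = 3.14159 * 13.4 * 0.89 = 37.466634
Step 3: CDi = 0.185761 / 37.466634 = 0.00496

0.00496


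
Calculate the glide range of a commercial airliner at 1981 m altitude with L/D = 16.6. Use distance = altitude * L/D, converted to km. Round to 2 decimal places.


Step 1: Glide distance = altitude * L/D = 1981 * 16.6 = 32884.6 m
Step 2: Convert to km: 32884.6 / 1000 = 32.88 km

32.88


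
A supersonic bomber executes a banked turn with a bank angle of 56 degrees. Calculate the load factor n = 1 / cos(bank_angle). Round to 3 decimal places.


Step 1: Convert 56 degrees to radians = 0.977384
Step 2: cos(56 deg) = 0.559193
Step 3: n = 1 / 0.559193 = 1.788

1.788


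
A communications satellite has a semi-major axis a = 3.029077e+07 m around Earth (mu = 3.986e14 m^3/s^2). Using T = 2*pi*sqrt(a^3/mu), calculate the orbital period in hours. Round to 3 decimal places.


Step 1: a^3 / mu = 2.779271e+22 / 3.986e14 = 6.972582e+07
Step 2: sqrt(6.972582e+07) = 8350.1989 s
Step 3: T = 2*pi * 8350.1989 = 52465.85 s
Step 4: T in hours = 52465.85 / 3600 = 14.574 hours

14.574


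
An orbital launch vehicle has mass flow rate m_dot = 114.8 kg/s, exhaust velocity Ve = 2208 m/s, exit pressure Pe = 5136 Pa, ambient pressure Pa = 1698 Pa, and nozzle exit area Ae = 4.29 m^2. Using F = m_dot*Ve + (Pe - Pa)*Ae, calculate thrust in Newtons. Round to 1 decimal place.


Step 1: Momentum thrust = m_dot * Ve = 114.8 * 2208 = 253478.4 N
Step 2: Pressure thrust = (Pe - Pa) * Ae = (5136 - 1698) * 4.29 = 14749.02 N
Step 3: Total thrust F = 253478.4 + 14749.02 = 268227.4 N

268227.4


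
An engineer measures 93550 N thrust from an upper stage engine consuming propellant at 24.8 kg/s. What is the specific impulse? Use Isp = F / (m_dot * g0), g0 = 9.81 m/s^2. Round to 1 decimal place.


Step 1: m_dot * g0 = 24.8 * 9.81 = 243.29
Step 2: Isp = 93550 / 243.29 = 384.5 s

384.5


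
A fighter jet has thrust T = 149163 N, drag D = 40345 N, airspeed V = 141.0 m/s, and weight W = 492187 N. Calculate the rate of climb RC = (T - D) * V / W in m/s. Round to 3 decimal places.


Step 1: Excess thrust = T - D = 149163 - 40345 = 108818 N
Step 2: Excess power = 108818 * 141.0 = 15343338.0 W
Step 3: RC = 15343338.0 / 492187 = 31.174 m/s

31.174


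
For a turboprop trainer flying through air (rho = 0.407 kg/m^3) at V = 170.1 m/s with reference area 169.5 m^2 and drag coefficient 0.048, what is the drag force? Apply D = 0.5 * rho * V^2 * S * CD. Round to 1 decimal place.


Step 1: Dynamic pressure q = 0.5 * 0.407 * 170.1^2 = 5888.071 Pa
Step 2: Drag D = q * S * CD = 5888.071 * 169.5 * 0.048
Step 3: D = 47905.3 N

47905.3


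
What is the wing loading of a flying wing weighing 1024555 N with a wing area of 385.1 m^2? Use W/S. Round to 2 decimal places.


Step 1: Wing loading = W / S = 1024555 / 385.1
Step 2: Wing loading = 2660.49 N/m^2

2660.49


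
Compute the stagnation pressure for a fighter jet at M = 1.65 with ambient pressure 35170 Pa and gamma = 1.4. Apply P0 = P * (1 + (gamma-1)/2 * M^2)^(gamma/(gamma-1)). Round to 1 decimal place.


Step 1: (gamma-1)/2 * M^2 = 0.2 * 2.7225 = 0.5445
Step 2: 1 + 0.5445 = 1.5445
Step 3: Exponent gamma/(gamma-1) = 3.5
Step 4: P0 = 35170 * 1.5445^3.5 = 161038.6 Pa

161038.6


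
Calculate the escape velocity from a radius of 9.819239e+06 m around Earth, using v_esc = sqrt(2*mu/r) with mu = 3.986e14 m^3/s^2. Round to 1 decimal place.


Step 1: 2*mu/r = 2 * 3.986e14 / 9.819239e+06 = 81187554.3512
Step 2: v_esc = sqrt(81187554.3512) = 9010.4 m/s

9010.4


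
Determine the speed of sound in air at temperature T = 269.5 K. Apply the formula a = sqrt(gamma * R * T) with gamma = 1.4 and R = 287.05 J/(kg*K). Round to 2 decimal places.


Step 1: gamma * R * T = 1.4 * 287.05 * 269.5 = 108303.965
Step 2: a = sqrt(108303.965) = 329.10 m/s

329.10


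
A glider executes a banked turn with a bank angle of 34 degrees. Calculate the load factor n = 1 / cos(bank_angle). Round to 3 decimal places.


Step 1: Convert 34 degrees to radians = 0.593412
Step 2: cos(34 deg) = 0.829038
Step 3: n = 1 / 0.829038 = 1.206

1.206


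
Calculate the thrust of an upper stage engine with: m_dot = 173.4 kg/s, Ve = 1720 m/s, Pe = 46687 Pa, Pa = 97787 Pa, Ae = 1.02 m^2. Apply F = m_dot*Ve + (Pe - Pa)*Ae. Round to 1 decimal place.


Step 1: Momentum thrust = m_dot * Ve = 173.4 * 1720 = 298248.0 N
Step 2: Pressure thrust = (Pe - Pa) * Ae = (46687 - 97787) * 1.02 = -52122.00 N
Step 3: Total thrust F = 298248.0 + -52122.00 = 246126.0 N

246126.0


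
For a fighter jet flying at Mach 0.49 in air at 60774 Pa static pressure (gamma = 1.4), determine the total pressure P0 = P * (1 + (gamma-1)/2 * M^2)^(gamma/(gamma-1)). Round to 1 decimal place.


Step 1: (gamma-1)/2 * M^2 = 0.2 * 0.2401 = 0.04802
Step 2: 1 + 0.04802 = 1.04802
Step 3: Exponent gamma/(gamma-1) = 3.5
Step 4: P0 = 60774 * 1.04802^3.5 = 71616.2 Pa

71616.2


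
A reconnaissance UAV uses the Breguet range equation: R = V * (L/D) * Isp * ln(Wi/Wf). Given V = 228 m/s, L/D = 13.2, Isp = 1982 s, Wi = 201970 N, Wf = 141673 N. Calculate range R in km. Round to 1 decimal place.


Step 1: Coefficient = V * (L/D) * Isp = 228 * 13.2 * 1982 = 5965027.2 m
Step 2: Wi/Wf = 201970 / 141673 = 1.425607
Step 3: ln(1.425607) = 0.354598
Step 4: R = 5965027.2 * 0.354598 = 2115184.2 m = 2115.2 km

2115.2


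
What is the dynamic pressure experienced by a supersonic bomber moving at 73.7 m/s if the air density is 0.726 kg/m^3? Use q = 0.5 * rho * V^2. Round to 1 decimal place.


Step 1: V^2 = 73.7^2 = 5431.69
Step 2: q = 0.5 * 0.726 * 5431.69
Step 3: q = 1971.7 Pa

1971.7


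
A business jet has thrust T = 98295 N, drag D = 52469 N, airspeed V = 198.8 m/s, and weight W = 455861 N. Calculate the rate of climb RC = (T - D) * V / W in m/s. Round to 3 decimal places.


Step 1: Excess thrust = T - D = 98295 - 52469 = 45826 N
Step 2: Excess power = 45826 * 198.8 = 9110208.8 W
Step 3: RC = 9110208.8 / 455861 = 19.985 m/s

19.985


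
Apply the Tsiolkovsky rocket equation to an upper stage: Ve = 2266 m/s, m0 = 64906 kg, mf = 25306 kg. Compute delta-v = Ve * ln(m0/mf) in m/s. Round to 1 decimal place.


Step 1: Mass ratio m0/mf = 64906 / 25306 = 2.564846
Step 2: ln(2.564846) = 0.941899
Step 3: delta-v = 2266 * 0.941899 = 2134.3 m/s

2134.3


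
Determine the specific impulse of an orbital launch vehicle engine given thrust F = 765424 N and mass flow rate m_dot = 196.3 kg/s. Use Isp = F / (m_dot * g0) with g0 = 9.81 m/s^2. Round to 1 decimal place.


Step 1: m_dot * g0 = 196.3 * 9.81 = 1925.7
Step 2: Isp = 765424 / 1925.7 = 397.5 s

397.5


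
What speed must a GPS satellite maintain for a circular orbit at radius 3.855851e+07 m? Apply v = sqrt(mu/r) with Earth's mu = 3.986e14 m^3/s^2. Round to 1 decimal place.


Step 1: mu / r = 3.986e14 / 3.855851e+07 = 10337536.383
Step 2: v = sqrt(10337536.383) = 3215.2 m/s

3215.2


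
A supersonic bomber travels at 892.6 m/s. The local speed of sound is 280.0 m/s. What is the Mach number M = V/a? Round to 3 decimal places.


Step 1: M = V / a = 892.6 / 280.0
Step 2: M = 3.188

3.188


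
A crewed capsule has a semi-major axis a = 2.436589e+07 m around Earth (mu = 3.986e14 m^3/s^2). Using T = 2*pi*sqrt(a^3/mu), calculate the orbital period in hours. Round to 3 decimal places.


Step 1: a^3 / mu = 1.446595e+22 / 3.986e14 = 3.629189e+07
Step 2: sqrt(3.629189e+07) = 6024.2748 s
Step 3: T = 2*pi * 6024.2748 = 37851.63 s
Step 4: T in hours = 37851.63 / 3600 = 10.514 hours

10.514


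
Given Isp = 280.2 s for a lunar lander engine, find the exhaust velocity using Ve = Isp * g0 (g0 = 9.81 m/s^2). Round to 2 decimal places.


Step 1: Ve = Isp * g0 = 280.2 * 9.81
Step 2: Ve = 2748.76 m/s

2748.76


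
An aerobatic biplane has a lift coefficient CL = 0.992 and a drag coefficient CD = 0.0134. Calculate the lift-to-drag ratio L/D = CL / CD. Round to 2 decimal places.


Step 1: L/D = CL / CD = 0.992 / 0.0134
Step 2: L/D = 74.03

74.03


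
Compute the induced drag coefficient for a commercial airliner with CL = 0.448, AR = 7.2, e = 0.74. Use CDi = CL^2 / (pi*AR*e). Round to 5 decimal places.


Step 1: CL^2 = 0.448^2 = 0.200704
Step 2: pi * AR * e = 3.14159 * 7.2 * 0.74 = 16.738406
Step 3: CDi = 0.200704 / 16.738406 = 0.01199

0.01199


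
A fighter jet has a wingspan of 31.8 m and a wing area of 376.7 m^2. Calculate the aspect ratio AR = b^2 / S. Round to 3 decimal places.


Step 1: b^2 = 31.8^2 = 1011.24
Step 2: AR = 1011.24 / 376.7 = 2.684

2.684


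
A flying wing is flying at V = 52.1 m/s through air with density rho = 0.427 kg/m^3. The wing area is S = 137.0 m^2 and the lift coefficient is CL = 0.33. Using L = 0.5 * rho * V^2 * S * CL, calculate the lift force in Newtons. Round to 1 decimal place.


Step 1: Calculate dynamic pressure q = 0.5 * 0.427 * 52.1^2 = 0.5 * 0.427 * 2714.41 = 579.5265 Pa
Step 2: Multiply by wing area and lift coefficient: L = 579.5265 * 137.0 * 0.33
Step 3: L = 79395.1353 * 0.33 = 26200.4 N

26200.4


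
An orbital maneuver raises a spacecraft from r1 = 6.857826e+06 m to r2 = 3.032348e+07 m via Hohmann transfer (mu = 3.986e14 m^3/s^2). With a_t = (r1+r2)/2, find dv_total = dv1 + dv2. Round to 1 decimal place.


Step 1: Transfer semi-major axis a_t = (6.857826e+06 + 3.032348e+07) / 2 = 1.859065e+07 m
Step 2: v1 (circular at r1) = sqrt(mu/r1) = 7623.87 m/s
Step 3: v_t1 = sqrt(mu*(2/r1 - 1/a_t)) = 9736.83 m/s
Step 4: dv1 = |9736.83 - 7623.87| = 2112.96 m/s
Step 5: v2 (circular at r2) = 3625.59 m/s, v_t2 = 2202.04 m/s
Step 6: dv2 = |3625.59 - 2202.04| = 1423.55 m/s
Step 7: Total delta-v = 2112.96 + 1423.55 = 3536.5 m/s

3536.5


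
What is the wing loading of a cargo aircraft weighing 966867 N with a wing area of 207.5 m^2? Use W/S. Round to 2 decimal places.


Step 1: Wing loading = W / S = 966867 / 207.5
Step 2: Wing loading = 4659.60 N/m^2

4659.60


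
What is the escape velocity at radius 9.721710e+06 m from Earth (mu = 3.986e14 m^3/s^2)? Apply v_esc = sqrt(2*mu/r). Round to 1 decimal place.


Step 1: 2*mu/r = 2 * 3.986e14 / 9.721710e+06 = 82002034.6215
Step 2: v_esc = sqrt(82002034.6215) = 9055.5 m/s

9055.5


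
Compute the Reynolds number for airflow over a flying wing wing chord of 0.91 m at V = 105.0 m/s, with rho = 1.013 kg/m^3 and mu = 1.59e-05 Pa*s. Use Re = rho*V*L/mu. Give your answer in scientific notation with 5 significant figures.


Step 1: Numerator = rho * V * L = 1.013 * 105.0 * 0.91 = 96.79215
Step 2: Re = 96.79215 / 1.59e-05
Step 3: Re = 6.0876e+06

6.0876e+06


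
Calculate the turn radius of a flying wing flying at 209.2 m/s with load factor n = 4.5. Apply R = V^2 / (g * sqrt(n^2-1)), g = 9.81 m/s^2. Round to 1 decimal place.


Step 1: V^2 = 209.2^2 = 43764.64
Step 2: n^2 - 1 = 4.5^2 - 1 = 19.25
Step 3: sqrt(19.25) = 4.387482
Step 4: R = 43764.64 / (9.81 * 4.387482) = 1016.8 m

1016.8


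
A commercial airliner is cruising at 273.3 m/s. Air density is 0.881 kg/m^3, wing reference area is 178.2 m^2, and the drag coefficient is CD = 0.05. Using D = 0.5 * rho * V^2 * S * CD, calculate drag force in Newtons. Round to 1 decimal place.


Step 1: Dynamic pressure q = 0.5 * 0.881 * 273.3^2 = 32902.218 Pa
Step 2: Drag D = q * S * CD = 32902.218 * 178.2 * 0.05
Step 3: D = 293158.8 N

293158.8


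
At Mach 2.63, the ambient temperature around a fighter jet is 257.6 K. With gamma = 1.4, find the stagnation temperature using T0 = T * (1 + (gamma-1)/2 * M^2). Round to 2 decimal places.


Step 1: (gamma-1)/2 = 0.2
Step 2: M^2 = 6.9169
Step 3: 1 + 0.2 * 6.9169 = 2.38338
Step 4: T0 = 257.6 * 2.38338 = 613.96 K

613.96


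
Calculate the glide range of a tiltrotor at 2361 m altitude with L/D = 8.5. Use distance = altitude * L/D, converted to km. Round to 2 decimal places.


Step 1: Glide distance = altitude * L/D = 2361 * 8.5 = 20068.5 m
Step 2: Convert to km: 20068.5 / 1000 = 20.07 km

20.07


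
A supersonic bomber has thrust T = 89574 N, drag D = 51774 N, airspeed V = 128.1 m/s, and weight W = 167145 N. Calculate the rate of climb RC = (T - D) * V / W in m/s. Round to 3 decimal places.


Step 1: Excess thrust = T - D = 89574 - 51774 = 37800 N
Step 2: Excess power = 37800 * 128.1 = 4842180.0 W
Step 3: RC = 4842180.0 / 167145 = 28.970 m/s

28.970


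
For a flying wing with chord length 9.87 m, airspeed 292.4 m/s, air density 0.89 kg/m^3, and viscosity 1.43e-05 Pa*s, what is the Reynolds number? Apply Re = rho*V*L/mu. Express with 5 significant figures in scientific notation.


Step 1: Numerator = rho * V * L = 0.89 * 292.4 * 9.87 = 2568.52932
Step 2: Re = 2568.52932 / 1.43e-05
Step 3: Re = 1.7962e+08

1.7962e+08


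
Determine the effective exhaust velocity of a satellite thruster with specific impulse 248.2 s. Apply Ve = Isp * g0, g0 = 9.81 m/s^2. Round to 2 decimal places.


Step 1: Ve = Isp * g0 = 248.2 * 9.81
Step 2: Ve = 2434.84 m/s

2434.84


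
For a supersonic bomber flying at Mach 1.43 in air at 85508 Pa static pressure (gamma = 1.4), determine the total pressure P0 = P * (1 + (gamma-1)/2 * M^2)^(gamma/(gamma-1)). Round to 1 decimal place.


Step 1: (gamma-1)/2 * M^2 = 0.2 * 2.0449 = 0.40898
Step 2: 1 + 0.40898 = 1.40898
Step 3: Exponent gamma/(gamma-1) = 3.5
Step 4: P0 = 85508 * 1.40898^3.5 = 283905.4 Pa

283905.4


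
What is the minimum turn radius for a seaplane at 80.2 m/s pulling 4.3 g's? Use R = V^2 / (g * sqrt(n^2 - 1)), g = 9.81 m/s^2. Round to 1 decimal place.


Step 1: V^2 = 80.2^2 = 6432.04
Step 2: n^2 - 1 = 4.3^2 - 1 = 17.49
Step 3: sqrt(17.49) = 4.182105
Step 4: R = 6432.04 / (9.81 * 4.182105) = 156.8 m

156.8


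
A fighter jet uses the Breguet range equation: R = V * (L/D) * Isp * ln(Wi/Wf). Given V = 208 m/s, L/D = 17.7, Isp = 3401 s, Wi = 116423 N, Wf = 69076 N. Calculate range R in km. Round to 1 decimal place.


Step 1: Coefficient = V * (L/D) * Isp = 208 * 17.7 * 3401 = 12521121.6 m
Step 2: Wi/Wf = 116423 / 69076 = 1.685433
Step 3: ln(1.685433) = 0.522023
Step 4: R = 12521121.6 * 0.522023 = 6536310.5 m = 6536.3 km

6536.3


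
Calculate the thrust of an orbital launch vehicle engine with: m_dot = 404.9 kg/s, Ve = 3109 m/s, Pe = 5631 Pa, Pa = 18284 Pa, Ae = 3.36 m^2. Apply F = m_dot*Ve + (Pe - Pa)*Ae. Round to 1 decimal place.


Step 1: Momentum thrust = m_dot * Ve = 404.9 * 3109 = 1258834.1 N
Step 2: Pressure thrust = (Pe - Pa) * Ae = (5631 - 18284) * 3.36 = -42514.08 N
Step 3: Total thrust F = 1258834.1 + -42514.08 = 1216320.0 N

1216320.0


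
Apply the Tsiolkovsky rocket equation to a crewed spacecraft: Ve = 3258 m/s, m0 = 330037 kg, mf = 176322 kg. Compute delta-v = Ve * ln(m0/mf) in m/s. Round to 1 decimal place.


Step 1: Mass ratio m0/mf = 330037 / 176322 = 1.871786
Step 2: ln(1.871786) = 0.626893
Step 3: delta-v = 3258 * 0.626893 = 2042.4 m/s

2042.4


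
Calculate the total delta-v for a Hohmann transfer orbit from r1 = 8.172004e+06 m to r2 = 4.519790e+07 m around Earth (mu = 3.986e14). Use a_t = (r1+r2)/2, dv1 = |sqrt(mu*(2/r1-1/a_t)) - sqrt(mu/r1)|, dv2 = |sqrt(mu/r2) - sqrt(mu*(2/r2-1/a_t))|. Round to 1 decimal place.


Step 1: Transfer semi-major axis a_t = (8.172004e+06 + 4.519790e+07) / 2 = 2.668495e+07 m
Step 2: v1 (circular at r1) = sqrt(mu/r1) = 6984.0 m/s
Step 3: v_t1 = sqrt(mu*(2/r1 - 1/a_t)) = 9089.3 m/s
Step 4: dv1 = |9089.3 - 6984.0| = 2105.29 m/s
Step 5: v2 (circular at r2) = 2969.68 m/s, v_t2 = 1643.39 m/s
Step 6: dv2 = |2969.68 - 1643.39| = 1326.29 m/s
Step 7: Total delta-v = 2105.29 + 1326.29 = 3431.6 m/s

3431.6


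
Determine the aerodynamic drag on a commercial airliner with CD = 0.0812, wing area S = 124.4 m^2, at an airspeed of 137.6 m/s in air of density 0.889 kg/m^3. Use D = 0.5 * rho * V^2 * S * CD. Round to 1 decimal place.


Step 1: Dynamic pressure q = 0.5 * 0.889 * 137.6^2 = 8416.0563 Pa
Step 2: Drag D = q * S * CD = 8416.0563 * 124.4 * 0.0812
Step 3: D = 85012.9 N

85012.9


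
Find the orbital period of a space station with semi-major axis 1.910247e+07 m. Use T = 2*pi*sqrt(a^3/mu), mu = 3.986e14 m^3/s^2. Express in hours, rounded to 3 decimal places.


Step 1: a^3 / mu = 6.970575e+21 / 3.986e14 = 1.748764e+07
Step 2: sqrt(1.748764e+07) = 4181.823 s
Step 3: T = 2*pi * 4181.823 = 26275.17 s
Step 4: T in hours = 26275.17 / 3600 = 7.299 hours

7.299


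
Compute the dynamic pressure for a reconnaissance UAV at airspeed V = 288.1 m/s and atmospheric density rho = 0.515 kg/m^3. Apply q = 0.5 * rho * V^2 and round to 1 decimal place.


Step 1: V^2 = 288.1^2 = 83001.61
Step 2: q = 0.5 * 0.515 * 83001.61
Step 3: q = 21372.9 Pa

21372.9


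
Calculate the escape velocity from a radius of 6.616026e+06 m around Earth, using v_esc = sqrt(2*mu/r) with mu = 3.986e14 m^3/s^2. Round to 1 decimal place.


Step 1: 2*mu/r = 2 * 3.986e14 / 6.616026e+06 = 120495294.3051
Step 2: v_esc = sqrt(120495294.3051) = 10977.0 m/s

10977.0


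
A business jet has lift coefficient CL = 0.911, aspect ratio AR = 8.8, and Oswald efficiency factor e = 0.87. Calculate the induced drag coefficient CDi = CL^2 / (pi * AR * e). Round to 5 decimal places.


Step 1: CL^2 = 0.911^2 = 0.829921
Step 2: pi * AR * e = 3.14159 * 8.8 * 0.87 = 24.052033
Step 3: CDi = 0.829921 / 24.052033 = 0.03451

0.03451


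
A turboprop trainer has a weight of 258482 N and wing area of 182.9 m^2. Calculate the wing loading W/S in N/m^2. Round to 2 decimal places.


Step 1: Wing loading = W / S = 258482 / 182.9
Step 2: Wing loading = 1413.24 N/m^2

1413.24


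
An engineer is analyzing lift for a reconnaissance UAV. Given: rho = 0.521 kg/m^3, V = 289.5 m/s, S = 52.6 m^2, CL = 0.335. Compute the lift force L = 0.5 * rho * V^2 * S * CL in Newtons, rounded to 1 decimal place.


Step 1: Calculate dynamic pressure q = 0.5 * 0.521 * 289.5^2 = 0.5 * 0.521 * 83810.25 = 21832.5701 Pa
Step 2: Multiply by wing area and lift coefficient: L = 21832.5701 * 52.6 * 0.335
Step 3: L = 1148393.1886 * 0.335 = 384711.7 N

384711.7
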